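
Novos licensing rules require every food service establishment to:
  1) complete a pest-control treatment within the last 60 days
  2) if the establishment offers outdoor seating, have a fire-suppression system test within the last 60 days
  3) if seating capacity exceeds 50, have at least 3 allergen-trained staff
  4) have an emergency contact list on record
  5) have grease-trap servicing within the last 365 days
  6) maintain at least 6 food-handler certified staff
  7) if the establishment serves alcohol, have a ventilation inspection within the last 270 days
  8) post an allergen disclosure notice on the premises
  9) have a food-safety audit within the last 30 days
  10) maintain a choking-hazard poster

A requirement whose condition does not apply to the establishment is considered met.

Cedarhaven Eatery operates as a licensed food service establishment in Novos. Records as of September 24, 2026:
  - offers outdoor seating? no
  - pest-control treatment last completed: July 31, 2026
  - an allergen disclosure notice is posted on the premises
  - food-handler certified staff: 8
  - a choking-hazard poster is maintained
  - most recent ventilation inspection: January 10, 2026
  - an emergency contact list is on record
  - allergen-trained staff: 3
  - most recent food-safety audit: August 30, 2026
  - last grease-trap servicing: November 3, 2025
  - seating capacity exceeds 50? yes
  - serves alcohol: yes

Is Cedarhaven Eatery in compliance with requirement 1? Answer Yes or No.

1. pest-control treatment 55 days ago vs limit 60 → met

Yes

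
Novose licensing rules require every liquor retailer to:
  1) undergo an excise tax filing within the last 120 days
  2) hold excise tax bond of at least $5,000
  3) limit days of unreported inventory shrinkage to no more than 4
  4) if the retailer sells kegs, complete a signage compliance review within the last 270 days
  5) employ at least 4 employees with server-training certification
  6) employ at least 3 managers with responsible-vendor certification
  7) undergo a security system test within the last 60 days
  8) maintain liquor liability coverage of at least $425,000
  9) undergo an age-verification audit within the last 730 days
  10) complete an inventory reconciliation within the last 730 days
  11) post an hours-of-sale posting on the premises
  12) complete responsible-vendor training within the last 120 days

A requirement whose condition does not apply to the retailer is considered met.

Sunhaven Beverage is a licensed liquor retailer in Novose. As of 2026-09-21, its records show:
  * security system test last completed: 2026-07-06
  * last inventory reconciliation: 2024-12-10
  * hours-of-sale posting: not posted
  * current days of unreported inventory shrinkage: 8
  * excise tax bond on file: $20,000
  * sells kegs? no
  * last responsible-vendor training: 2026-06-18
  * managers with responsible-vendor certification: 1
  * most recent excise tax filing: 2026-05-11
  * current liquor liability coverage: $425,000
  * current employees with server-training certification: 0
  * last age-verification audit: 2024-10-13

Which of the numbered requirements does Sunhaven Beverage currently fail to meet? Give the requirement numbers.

1, 3, 5, 6, 7, 11

1. excise tax filing 133 days ago vs limit 120 → not met
2. excise tax bond $20,000 ≥ $5,000 → met
3. days of unreported inventory shrinkage 8 > 4 → not met
4. condition 'sells kegs' does not hold → requirement n/a → met
5. employees with server-training certification 0 < 4 → not met
6. managers with responsible-vendor certification 1 < 3 → not met
7. security system test 77 days ago vs limit 60 → not met
8. liquor liability coverage $425,000 ≥ $425,000 → met
9. age-verification audit 708 days ago vs limit 730 → met
10. inventory reconciliation 650 days ago vs limit 730 → met
11. hours-of-sale posting absent → not met
12. responsible-vendor training 95 days ago vs limit 120 → met
Not met: 1, 3, 5, 6, 7, 11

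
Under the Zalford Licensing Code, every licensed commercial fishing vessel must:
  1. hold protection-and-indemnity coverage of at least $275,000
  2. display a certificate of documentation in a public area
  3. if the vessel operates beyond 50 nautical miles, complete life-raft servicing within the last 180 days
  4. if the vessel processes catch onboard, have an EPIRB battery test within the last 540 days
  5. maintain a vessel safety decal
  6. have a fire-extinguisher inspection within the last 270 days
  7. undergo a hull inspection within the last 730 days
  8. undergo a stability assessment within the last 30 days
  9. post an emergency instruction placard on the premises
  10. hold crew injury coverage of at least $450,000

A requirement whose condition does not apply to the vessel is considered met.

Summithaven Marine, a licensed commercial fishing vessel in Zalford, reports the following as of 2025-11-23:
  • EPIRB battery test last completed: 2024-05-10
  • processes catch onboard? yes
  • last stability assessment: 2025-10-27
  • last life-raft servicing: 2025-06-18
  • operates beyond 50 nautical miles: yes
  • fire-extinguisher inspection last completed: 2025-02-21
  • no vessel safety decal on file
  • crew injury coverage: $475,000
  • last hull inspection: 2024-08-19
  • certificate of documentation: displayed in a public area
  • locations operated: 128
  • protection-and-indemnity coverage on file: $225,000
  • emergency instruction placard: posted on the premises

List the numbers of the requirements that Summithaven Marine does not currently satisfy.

1, 4, 5, 6

1. protection-and-indemnity coverage $225,000 < $275,000 → not met
2. certificate of documentation present → met
3. condition 'operates beyond 50 nautical miles' holds; life-raft servicing 158 days ago vs limit 180 → met
4. condition 'processes catch onboard' holds; EPIRB battery test 562 days ago vs limit 540 → not met
5. vessel safety decal absent → not met
6. fire-extinguisher inspection 275 days ago vs limit 270 → not met
7. hull inspection 461 days ago vs limit 730 → met
8. stability assessment 27 days ago vs limit 30 → met
9. emergency instruction placard present → met
10. crew injury coverage $475,000 ≥ $450,000 → met
Not met: 1, 4, 5, 6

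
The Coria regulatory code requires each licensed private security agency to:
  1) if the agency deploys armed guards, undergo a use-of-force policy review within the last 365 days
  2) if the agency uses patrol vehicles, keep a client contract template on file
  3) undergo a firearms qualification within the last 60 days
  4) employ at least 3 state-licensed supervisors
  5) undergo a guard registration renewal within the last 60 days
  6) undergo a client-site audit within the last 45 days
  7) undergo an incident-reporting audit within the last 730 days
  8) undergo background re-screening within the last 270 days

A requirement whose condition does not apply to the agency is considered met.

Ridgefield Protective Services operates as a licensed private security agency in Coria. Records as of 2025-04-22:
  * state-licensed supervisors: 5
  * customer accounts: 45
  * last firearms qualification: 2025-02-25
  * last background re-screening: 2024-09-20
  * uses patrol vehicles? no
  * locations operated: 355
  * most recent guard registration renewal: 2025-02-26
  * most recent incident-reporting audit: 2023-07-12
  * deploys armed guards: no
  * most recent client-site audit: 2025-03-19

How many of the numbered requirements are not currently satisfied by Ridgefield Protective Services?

1. condition 'deploys armed guards' does not hold → requirement n/a → met
2. condition 'uses patrol vehicles' does not hold → requirement n/a → met
3. firearms qualification 56 days ago vs limit 60 → met
4. state-licensed supervisors 5 ≥ 3 → met
5. guard registration renewal 55 days ago vs limit 60 → met
6. client-site audit 34 days ago vs limit 45 → met
7. incident-reporting audit 650 days ago vs limit 730 → met
8. background re-screening 214 days ago vs limit 270 → met
Not met: 0 of 8

0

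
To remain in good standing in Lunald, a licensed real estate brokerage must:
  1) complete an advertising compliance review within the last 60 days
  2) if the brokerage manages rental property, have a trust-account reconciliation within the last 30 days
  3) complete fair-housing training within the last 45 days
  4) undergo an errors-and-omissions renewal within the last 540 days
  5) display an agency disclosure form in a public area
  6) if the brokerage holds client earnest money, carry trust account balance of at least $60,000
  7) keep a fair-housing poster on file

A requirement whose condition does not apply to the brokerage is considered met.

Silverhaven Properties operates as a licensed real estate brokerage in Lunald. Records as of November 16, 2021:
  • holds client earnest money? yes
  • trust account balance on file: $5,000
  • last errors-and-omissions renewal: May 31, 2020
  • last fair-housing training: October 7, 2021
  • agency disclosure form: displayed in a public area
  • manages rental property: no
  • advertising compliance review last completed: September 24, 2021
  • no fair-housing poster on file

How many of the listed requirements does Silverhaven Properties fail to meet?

2

1. advertising compliance review 53 days ago vs limit 60 → met
2. condition 'manages rental property' does not hold → requirement n/a → met
3. fair-housing training 40 days ago vs limit 45 → met
4. errors-and-omissions renewal 534 days ago vs limit 540 → met
5. agency disclosure form present → met
6. condition 'holds client earnest money' holds; trust account balance $5,000 < $60,000 → not met
7. fair-housing poster absent → not met
Not met: 2 of 7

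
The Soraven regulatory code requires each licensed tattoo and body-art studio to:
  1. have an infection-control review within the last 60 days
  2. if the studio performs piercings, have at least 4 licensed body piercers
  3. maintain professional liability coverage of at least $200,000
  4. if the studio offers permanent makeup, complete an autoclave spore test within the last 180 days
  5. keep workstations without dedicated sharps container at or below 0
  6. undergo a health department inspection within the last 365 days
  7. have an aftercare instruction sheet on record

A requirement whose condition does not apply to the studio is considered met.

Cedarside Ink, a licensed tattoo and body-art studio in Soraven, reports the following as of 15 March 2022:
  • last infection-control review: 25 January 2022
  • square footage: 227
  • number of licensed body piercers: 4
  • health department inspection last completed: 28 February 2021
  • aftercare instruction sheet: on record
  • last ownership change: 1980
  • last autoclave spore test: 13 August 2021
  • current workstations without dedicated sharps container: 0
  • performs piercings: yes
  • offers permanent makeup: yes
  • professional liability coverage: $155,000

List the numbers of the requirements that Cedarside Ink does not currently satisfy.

1. infection-control review 49 days ago vs limit 60 → met
2. condition 'performs piercings' holds; licensed body piercers 4 ≥ 4 → met
3. professional liability coverage $155,000 < $200,000 → not met
4. condition 'offers permanent makeup' holds; autoclave spore test 214 days ago vs limit 180 → not met
5. workstations without dedicated sharps container 0 ≤ 0 → met
6. health department inspection 380 days ago vs limit 365 → not met
7. aftercare instruction sheet present → met
Not met: 3, 4, 6

3, 4, 6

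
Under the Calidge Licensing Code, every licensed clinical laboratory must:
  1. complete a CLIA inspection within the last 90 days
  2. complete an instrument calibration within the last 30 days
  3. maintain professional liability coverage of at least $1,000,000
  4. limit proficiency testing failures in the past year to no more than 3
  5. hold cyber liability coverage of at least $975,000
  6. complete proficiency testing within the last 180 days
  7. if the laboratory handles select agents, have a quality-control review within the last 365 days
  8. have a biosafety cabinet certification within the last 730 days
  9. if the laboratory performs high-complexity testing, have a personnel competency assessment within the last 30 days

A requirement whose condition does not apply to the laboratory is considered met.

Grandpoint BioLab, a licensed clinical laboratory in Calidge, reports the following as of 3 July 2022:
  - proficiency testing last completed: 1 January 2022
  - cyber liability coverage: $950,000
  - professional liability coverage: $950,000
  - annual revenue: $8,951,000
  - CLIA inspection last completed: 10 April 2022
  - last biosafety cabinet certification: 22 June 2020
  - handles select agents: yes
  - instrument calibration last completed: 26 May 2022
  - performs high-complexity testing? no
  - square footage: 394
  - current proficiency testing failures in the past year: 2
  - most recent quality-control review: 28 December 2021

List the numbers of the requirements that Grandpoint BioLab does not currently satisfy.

1. CLIA inspection 84 days ago vs limit 90 → met
2. instrument calibration 38 days ago vs limit 30 → not met
3. professional liability coverage $950,000 < $1,000,000 → not met
4. proficiency testing failures in the past year 2 ≤ 3 → met
5. cyber liability coverage $950,000 < $975,000 → not met
6. proficiency testing 183 days ago vs limit 180 → not met
7. condition 'handles select agents' holds; quality-control review 187 days ago vs limit 365 → met
8. biosafety cabinet certification 741 days ago vs limit 730 → not met
9. condition 'performs high-complexity testing' does not hold → requirement n/a → met
Not met: 2, 3, 5, 6, 8

2, 3, 5, 6, 8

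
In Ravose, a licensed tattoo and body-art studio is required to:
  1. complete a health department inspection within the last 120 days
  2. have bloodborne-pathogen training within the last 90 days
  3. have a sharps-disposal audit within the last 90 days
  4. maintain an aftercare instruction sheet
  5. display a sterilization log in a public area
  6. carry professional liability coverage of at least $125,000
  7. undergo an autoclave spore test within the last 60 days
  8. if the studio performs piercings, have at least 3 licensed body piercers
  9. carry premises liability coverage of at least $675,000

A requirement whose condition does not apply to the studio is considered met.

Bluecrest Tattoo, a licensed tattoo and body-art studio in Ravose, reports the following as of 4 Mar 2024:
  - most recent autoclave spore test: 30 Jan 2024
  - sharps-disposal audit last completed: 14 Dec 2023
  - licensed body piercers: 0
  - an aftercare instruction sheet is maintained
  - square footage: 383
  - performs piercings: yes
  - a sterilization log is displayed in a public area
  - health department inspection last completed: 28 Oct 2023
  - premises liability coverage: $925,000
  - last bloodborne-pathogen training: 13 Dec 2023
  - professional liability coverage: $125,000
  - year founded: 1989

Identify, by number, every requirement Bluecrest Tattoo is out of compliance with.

1, 8

1. health department inspection 128 days ago vs limit 120 → not met
2. bloodborne-pathogen training 82 days ago vs limit 90 → met
3. sharps-disposal audit 81 days ago vs limit 90 → met
4. aftercare instruction sheet present → met
5. sterilization log present → met
6. professional liability coverage $125,000 ≥ $125,000 → met
7. autoclave spore test 34 days ago vs limit 60 → met
8. condition 'performs piercings' holds; licensed body piercers 0 < 3 → not met
9. premises liability coverage $925,000 ≥ $675,000 → met
Not met: 1, 8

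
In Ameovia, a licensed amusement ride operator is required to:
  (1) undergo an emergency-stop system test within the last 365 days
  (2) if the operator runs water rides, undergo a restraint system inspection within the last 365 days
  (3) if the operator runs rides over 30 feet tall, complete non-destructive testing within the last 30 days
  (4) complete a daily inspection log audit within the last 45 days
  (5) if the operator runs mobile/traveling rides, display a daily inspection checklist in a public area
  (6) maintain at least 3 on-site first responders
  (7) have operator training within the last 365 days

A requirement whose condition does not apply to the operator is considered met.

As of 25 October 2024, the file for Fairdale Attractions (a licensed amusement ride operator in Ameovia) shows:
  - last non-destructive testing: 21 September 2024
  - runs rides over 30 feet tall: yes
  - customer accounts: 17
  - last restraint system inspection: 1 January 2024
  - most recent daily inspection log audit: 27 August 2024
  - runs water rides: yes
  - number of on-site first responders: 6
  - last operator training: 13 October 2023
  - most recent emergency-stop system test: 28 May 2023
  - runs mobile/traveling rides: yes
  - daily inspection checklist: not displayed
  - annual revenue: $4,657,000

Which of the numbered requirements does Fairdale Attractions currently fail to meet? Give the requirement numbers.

1. emergency-stop system test 516 days ago vs limit 365 → not met
2. condition 'runs water rides' holds; restraint system inspection 298 days ago vs limit 365 → met
3. condition 'runs rides over 30 feet tall' holds; non-destructive testing 34 days ago vs limit 30 → not met
4. daily inspection log audit 59 days ago vs limit 45 → not met
5. condition 'runs mobile/traveling rides' holds; daily inspection checklist absent → not met
6. on-site first responders 6 ≥ 3 → met
7. operator training 378 days ago vs limit 365 → not met
Not met: 1, 3, 4, 5, 7

1, 3, 4, 5, 7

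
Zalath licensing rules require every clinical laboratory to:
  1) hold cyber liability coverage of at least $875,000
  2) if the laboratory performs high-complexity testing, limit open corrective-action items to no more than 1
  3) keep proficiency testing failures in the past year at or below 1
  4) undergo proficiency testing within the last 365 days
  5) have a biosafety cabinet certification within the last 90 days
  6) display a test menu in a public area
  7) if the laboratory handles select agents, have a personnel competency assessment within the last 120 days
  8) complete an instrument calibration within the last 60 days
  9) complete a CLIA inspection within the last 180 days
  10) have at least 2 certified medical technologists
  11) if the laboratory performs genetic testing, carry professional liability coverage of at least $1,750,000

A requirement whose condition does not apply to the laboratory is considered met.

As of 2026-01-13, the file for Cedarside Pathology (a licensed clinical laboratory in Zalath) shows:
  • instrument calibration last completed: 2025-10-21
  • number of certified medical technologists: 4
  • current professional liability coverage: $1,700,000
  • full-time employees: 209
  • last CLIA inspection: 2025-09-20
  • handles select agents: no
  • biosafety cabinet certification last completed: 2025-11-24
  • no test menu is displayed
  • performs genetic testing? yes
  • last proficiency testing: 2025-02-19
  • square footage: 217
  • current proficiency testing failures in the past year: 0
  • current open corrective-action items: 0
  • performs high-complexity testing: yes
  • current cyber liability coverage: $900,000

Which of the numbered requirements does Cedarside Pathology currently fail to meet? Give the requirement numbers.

1. cyber liability coverage $900,000 ≥ $875,000 → met
2. condition 'performs high-complexity testing' holds; open corrective-action items 0 ≤ 1 → met
3. proficiency testing failures in the past year 0 ≤ 1 → met
4. proficiency testing 328 days ago vs limit 365 → met
5. biosafety cabinet certification 50 days ago vs limit 90 → met
6. test menu absent → not met
7. condition 'handles select agents' does not hold → requirement n/a → met
8. instrument calibration 84 days ago vs limit 60 → not met
9. CLIA inspection 115 days ago vs limit 180 → met
10. certified medical technologists 4 ≥ 2 → met
11. condition 'performs genetic testing' holds; professional liability coverage $1,700,000 < $1,750,000 → not met
Not met: 6, 8, 11

6, 8, 11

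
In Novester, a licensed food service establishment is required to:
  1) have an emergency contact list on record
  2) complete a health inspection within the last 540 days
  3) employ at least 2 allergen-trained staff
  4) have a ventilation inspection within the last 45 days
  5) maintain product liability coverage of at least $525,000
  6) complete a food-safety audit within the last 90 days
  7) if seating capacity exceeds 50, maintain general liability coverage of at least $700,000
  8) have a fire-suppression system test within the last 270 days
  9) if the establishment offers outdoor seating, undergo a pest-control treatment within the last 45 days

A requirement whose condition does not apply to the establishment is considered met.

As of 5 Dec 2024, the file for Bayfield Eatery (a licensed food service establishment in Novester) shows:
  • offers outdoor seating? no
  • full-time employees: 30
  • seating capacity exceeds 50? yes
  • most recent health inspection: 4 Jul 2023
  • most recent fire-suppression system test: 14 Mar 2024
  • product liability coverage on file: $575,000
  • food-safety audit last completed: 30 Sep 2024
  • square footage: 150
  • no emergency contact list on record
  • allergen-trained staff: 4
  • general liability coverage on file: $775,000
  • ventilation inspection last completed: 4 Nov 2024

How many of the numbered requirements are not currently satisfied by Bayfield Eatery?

1

1. emergency contact list absent → not met
2. health inspection 520 days ago vs limit 540 → met
3. allergen-trained staff 4 ≥ 2 → met
4. ventilation inspection 31 days ago vs limit 45 → met
5. product liability coverage $575,000 ≥ $525,000 → met
6. food-safety audit 66 days ago vs limit 90 → met
7. condition 'seating capacity exceeds 50' holds; general liability coverage $775,000 ≥ $700,000 → met
8. fire-suppression system test 266 days ago vs limit 270 → met
9. condition 'offers outdoor seating' does not hold → requirement n/a → met
Not met: 1 of 9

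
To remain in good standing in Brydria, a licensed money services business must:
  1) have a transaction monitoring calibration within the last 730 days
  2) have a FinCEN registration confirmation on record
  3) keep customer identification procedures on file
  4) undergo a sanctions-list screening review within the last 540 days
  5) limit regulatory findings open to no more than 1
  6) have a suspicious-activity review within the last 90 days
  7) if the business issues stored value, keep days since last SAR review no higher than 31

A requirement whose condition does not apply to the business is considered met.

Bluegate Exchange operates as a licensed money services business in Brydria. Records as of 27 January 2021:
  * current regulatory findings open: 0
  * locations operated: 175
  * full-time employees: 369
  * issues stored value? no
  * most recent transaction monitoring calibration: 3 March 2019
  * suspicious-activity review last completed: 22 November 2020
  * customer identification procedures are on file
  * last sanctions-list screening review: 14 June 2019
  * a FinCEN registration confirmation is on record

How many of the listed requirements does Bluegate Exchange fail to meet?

1. transaction monitoring calibration 696 days ago vs limit 730 → met
2. FinCEN registration confirmation present → met
3. customer identification procedures present → met
4. sanctions-list screening review 593 days ago vs limit 540 → not met
5. regulatory findings open 0 ≤ 1 → met
6. suspicious-activity review 66 days ago vs limit 90 → met
7. condition 'issues stored value' does not hold → requirement n/a → met
Not met: 1 of 7

1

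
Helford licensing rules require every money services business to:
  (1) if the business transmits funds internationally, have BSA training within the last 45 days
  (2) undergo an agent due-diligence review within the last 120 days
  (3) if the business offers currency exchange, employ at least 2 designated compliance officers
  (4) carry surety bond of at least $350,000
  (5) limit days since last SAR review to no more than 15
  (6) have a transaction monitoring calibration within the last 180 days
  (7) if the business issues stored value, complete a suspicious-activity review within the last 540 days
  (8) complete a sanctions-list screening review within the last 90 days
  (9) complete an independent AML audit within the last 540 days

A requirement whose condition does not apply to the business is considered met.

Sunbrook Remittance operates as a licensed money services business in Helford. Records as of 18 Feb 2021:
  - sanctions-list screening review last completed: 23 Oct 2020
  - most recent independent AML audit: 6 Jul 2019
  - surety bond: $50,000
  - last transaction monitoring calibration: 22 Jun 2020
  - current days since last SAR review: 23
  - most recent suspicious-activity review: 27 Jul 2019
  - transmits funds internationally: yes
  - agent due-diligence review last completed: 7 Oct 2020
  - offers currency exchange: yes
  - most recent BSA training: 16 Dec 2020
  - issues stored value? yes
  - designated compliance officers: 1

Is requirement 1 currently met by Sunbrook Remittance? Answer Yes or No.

1. condition 'transmits funds internationally' holds; BSA training 64 days ago vs limit 45 → not met

No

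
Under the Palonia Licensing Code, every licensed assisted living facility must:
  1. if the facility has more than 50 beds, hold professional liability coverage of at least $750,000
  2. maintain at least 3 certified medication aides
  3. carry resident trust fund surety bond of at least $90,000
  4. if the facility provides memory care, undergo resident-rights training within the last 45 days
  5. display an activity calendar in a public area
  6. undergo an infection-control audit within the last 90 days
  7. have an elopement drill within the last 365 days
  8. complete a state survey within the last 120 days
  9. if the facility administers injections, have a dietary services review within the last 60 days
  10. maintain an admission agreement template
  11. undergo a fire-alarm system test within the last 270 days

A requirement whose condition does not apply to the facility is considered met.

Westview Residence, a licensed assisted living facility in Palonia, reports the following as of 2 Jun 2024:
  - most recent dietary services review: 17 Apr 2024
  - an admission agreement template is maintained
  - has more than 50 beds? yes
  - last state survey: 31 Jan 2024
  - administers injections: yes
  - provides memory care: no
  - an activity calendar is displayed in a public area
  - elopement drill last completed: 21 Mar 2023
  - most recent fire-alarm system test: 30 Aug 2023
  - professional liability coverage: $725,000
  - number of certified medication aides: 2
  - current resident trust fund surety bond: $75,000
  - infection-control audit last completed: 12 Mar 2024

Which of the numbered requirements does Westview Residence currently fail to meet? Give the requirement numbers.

1. condition 'has more than 50 beds' holds; professional liability coverage $725,000 < $750,000 → not met
2. certified medication aides 2 < 3 → not met
3. resident trust fund surety bond $75,000 < $90,000 → not met
4. condition 'provides memory care' does not hold → requirement n/a → met
5. activity calendar present → met
6. infection-control audit 82 days ago vs limit 90 → met
7. elopement drill 439 days ago vs limit 365 → not met
8. state survey 123 days ago vs limit 120 → not met
9. condition 'administers injections' holds; dietary services review 46 days ago vs limit 60 → met
10. admission agreement template present → met
11. fire-alarm system test 277 days ago vs limit 270 → not met
Not met: 1, 2, 3, 7, 8, 11

1, 2, 3, 7, 8, 11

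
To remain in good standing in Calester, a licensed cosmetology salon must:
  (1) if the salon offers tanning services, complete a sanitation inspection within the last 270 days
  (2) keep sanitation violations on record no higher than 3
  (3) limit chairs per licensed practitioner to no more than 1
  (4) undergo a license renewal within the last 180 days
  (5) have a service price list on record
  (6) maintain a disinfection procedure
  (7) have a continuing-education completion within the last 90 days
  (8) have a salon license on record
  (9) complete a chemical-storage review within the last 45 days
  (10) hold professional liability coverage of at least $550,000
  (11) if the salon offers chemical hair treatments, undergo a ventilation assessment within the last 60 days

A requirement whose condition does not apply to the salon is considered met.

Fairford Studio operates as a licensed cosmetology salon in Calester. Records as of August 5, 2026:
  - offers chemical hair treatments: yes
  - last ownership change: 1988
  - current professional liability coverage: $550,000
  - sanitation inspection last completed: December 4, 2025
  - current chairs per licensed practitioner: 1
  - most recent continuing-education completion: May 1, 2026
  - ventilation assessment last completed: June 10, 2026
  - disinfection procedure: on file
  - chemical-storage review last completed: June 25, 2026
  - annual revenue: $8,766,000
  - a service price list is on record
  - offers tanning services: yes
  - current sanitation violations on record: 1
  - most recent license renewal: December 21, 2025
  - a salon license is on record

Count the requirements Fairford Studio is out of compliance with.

1. condition 'offers tanning services' holds; sanitation inspection 244 days ago vs limit 270 → met
2. sanitation violations on record 1 ≤ 3 → met
3. chairs per licensed practitioner 1 ≤ 1 → met
4. license renewal 227 days ago vs limit 180 → not met
5. service price list present → met
6. disinfection procedure present → met
7. continuing-education completion 96 days ago vs limit 90 → not met
8. salon license present → met
9. chemical-storage review 41 days ago vs limit 45 → met
10. professional liability coverage $550,000 ≥ $550,000 → met
11. condition 'offers chemical hair treatments' holds; ventilation assessment 56 days ago vs limit 60 → met
Not met: 2 of 11

2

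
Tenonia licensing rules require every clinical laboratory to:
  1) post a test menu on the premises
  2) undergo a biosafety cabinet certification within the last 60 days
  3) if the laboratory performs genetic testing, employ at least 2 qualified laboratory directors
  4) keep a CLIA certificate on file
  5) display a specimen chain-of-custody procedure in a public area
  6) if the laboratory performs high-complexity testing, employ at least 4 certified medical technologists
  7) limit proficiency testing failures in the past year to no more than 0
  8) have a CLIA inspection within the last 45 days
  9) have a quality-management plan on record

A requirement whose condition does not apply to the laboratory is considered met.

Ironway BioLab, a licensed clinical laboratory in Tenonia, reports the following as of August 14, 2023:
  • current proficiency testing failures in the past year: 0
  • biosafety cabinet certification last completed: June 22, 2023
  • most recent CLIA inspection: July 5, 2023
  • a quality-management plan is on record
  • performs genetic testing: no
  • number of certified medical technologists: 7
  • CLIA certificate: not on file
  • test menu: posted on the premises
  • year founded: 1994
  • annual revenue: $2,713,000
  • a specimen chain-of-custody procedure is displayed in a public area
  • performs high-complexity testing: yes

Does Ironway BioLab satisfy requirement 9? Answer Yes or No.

Yes

9. quality-management plan present → met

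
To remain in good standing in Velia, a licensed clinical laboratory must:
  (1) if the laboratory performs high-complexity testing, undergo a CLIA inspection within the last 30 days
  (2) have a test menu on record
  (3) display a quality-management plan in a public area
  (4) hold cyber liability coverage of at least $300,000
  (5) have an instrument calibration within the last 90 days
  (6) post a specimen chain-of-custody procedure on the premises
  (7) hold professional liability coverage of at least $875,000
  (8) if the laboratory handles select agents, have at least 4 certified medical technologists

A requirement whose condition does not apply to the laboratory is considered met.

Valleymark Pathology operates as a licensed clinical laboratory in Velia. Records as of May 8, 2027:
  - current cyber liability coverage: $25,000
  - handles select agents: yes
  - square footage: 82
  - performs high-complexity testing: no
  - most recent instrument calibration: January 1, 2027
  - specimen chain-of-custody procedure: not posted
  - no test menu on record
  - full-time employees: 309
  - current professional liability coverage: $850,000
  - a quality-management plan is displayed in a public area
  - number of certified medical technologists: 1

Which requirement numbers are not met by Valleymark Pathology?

2, 4, 5, 6, 7, 8

1. condition 'performs high-complexity testing' does not hold → requirement n/a → met
2. test menu absent → not met
3. quality-management plan present → met
4. cyber liability coverage $25,000 < $300,000 → not met
5. instrument calibration 127 days ago vs limit 90 → not met
6. specimen chain-of-custody procedure absent → not met
7. professional liability coverage $850,000 < $875,000 → not met
8. condition 'handles select agents' holds; certified medical technologists 1 < 4 → not met
Not met: 2, 4, 5, 6, 7, 8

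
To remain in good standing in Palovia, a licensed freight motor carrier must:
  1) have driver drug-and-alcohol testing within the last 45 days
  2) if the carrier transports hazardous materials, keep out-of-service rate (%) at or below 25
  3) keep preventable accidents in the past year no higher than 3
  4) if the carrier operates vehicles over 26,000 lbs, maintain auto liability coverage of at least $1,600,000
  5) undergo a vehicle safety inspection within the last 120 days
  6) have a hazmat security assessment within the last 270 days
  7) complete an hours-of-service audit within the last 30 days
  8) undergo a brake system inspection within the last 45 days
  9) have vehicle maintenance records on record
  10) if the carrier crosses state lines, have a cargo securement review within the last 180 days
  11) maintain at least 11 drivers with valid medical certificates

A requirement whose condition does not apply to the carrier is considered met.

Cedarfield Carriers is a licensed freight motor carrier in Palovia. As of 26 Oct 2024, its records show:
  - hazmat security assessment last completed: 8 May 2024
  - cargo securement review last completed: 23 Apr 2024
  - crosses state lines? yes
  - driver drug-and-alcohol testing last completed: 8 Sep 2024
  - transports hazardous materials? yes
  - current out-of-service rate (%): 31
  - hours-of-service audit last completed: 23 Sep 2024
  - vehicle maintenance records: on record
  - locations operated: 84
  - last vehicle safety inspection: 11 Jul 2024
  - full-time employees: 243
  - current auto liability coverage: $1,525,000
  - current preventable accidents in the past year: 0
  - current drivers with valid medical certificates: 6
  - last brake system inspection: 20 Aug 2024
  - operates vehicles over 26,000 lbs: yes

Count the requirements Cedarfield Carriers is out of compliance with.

1. driver drug-and-alcohol testing 48 days ago vs limit 45 → not met
2. condition 'transports hazardous materials' holds; out-of-service rate (%) 31 > 25 → not met
3. preventable accidents in the past year 0 ≤ 3 → met
4. condition 'operates vehicles over 26,000 lbs' holds; auto liability coverage $1,525,000 < $1,600,000 → not met
5. vehicle safety inspection 107 days ago vs limit 120 → met
6. hazmat security assessment 171 days ago vs limit 270 → met
7. hours-of-service audit 33 days ago vs limit 30 → not met
8. brake system inspection 67 days ago vs limit 45 → not met
9. vehicle maintenance records present → met
10. condition 'crosses state lines' holds; cargo securement review 186 days ago vs limit 180 → not met
11. drivers with valid medical certificates 6 < 11 → not met
Not met: 7 of 11

7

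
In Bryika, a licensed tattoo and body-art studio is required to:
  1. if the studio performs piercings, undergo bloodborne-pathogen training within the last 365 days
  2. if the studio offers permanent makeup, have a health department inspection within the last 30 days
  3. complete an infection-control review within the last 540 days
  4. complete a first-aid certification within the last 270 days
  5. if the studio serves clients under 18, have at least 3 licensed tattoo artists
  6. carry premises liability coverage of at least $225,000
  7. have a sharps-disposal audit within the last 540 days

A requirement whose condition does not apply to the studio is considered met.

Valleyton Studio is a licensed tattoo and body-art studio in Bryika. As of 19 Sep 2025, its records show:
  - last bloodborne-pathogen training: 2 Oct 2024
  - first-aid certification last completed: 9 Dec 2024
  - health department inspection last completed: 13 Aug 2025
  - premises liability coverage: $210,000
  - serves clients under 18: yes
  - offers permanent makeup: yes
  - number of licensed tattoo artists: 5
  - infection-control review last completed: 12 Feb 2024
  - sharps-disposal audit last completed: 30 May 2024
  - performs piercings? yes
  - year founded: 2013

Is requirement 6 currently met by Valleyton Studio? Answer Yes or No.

No

6. premises liability coverage $210,000 < $225,000 → not met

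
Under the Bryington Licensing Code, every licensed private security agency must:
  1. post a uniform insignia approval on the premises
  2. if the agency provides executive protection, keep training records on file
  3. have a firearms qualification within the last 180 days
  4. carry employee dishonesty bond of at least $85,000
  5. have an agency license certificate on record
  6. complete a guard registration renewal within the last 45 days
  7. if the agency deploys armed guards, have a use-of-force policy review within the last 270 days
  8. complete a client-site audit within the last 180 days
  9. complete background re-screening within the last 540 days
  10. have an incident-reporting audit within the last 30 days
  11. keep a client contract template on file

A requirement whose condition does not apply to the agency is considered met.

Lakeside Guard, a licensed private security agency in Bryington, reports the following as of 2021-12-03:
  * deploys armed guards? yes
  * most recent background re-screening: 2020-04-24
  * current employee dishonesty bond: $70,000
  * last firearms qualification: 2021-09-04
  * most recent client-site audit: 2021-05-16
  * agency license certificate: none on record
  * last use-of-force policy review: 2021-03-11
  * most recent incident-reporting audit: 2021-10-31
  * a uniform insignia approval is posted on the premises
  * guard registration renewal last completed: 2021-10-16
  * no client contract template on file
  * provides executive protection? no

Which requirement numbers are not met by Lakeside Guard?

4, 5, 6, 8, 9, 10, 11

1. uniform insignia approval present → met
2. condition 'provides executive protection' does not hold → requirement n/a → met
3. firearms qualification 90 days ago vs limit 180 → met
4. employee dishonesty bond $70,000 < $85,000 → not met
5. agency license certificate absent → not met
6. guard registration renewal 48 days ago vs limit 45 → not met
7. condition 'deploys armed guards' holds; use-of-force policy review 267 days ago vs limit 270 → met
8. client-site audit 201 days ago vs limit 180 → not met
9. background re-screening 588 days ago vs limit 540 → not met
10. incident-reporting audit 33 days ago vs limit 30 → not met
11. client contract template absent → not met
Not met: 4, 5, 6, 8, 9, 10, 11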